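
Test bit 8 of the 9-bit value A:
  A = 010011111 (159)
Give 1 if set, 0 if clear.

Bit 8 is the 9th from the right.
  010011111
  ^
That bit is 0.

Answer: 0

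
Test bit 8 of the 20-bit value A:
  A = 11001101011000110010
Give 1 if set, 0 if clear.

Bit 8 is the 9th from the right.
  11001101011000110010
             ^
That bit is 0.

Answer: 0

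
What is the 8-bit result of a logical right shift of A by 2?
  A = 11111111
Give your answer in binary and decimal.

Logical shift right by 2: drop the bottom 2 bit(s), prepend 2 zero(s) on the left.
  11111111  ->  keep [111111], discard [11], prepend 00
= 00111111

Answer: 00111111 (63)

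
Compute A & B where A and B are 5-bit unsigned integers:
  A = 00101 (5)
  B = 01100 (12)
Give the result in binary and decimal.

Apply & to each column (1 only where both bits are 1):
  00101
& 01100
-------
  00100

Answer: 00100 (4)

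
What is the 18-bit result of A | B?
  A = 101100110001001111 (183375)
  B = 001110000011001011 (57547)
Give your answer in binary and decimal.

Apply | to each column (1 where either bit is 1):
  101100110001001111
| 001110000011001011
--------------------
  101110110011001111

Answer: 101110110011001111 (191695)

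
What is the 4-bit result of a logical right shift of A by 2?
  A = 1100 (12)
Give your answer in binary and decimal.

Logical shift right by 2: drop the bottom 2 bit(s), prepend 2 zero(s) on the left.
  1100  ->  keep [11], discard [00], prepend 00
= 0011

Answer: 0011 (3)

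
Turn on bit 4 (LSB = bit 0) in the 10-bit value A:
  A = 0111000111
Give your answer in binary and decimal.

Mask = 1 << 4 = 0000010000
Bit 4 of A is 0, so OR-ing with the mask flips it to 1.
  0111000111
| 0000010000
------------
  0111010111

Answer: 0111010111 (471)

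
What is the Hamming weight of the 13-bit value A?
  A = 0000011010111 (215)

0000011010111
1-bits at positions (from bit 0 = LSB): 0, 1, 2, 4, 6, 7
Count = 6

Answer: 6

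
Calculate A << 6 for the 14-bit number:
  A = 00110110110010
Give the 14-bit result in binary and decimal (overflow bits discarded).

Shift left by 6: drop the top 6 bit(s), append 6 zero(s) on the right.
  00110110110010  ->  discard [001101], keep [10110010], append 000000
= 10110010000000

Answer: 10110010000000 (11392)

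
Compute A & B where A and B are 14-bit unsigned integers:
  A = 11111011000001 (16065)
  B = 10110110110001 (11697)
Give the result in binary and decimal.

Apply & to each column (1 only where both bits are 1):
  11111011000001
& 10110110110001
----------------
  10110010000001

Answer: 10110010000001 (11393)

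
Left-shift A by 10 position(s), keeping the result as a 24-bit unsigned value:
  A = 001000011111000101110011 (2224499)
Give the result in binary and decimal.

Shift left by 10: drop the top 10 bit(s), append 10 zero(s) on the right.
  001000011111000101110011  ->  discard [0010000111], keep [11000101110011], append 0000000000
= 110001011100110000000000

Answer: 110001011100110000000000 (12962816)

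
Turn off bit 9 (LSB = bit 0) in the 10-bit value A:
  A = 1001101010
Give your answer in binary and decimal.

Mask = ~(1 << 9) = 0111111111
Bit 9 of A is 1, so AND-ing with the mask clears it to 0.
  1001101010
& 0111111111
------------
  0001101010

Answer: 0001101010 (106)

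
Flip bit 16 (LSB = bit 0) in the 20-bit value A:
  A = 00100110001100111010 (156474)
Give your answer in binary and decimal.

Mask = 1 << 16 = 00010000000000000000
Bit 16 of A is 0; XOR with the mask flips it to 1.
  00100110001100111010
^ 00010000000000000000
----------------------
  00110110001100111010

Answer: 00110110001100111010 (222010)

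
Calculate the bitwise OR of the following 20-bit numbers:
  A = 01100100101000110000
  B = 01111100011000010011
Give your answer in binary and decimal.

Apply | to each column (1 where either bit is 1):
  01100100101000110000
| 01111100011000010011
----------------------
  01111100111000110011

Answer: 01111100111000110011 (511539)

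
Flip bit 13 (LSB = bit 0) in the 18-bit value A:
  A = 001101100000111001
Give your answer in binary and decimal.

Mask = 1 << 13 = 000010000000000000
Bit 13 of A is 0; XOR with the mask flips it to 1.
  001101100000111001
^ 000010000000000000
--------------------
  001111100000111001

Answer: 001111100000111001 (63545)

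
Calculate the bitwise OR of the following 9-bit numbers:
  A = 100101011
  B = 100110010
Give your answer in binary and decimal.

Apply | to each column (1 where either bit is 1):
  100101011
| 100110010
-----------
  100111011

Answer: 100111011 (315)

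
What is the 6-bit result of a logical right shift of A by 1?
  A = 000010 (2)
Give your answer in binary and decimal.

Logical shift right by 1: drop the bottom 1 bit(s), prepend 1 zero(s) on the left.
  000010  ->  keep [00001], discard [0], prepend 0
= 000001

Answer: 000001 (1)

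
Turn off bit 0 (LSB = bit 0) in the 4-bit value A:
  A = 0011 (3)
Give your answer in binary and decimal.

Mask = ~(1 << 0) = 1110
Bit 0 of A is 1, so AND-ing with the mask clears it to 0.
  0011
& 1110
------
  0010

Answer: 0010 (2)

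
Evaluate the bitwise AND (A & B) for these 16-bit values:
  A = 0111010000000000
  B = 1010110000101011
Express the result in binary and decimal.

Apply & to each column (1 only where both bits are 1):
  0111010000000000
& 1010110000101011
------------------
  0010010000000000

Answer: 0010010000000000 (9216)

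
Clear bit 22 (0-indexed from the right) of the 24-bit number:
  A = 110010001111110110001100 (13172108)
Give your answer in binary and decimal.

Mask = ~(1 << 22) = 101111111111111111111111
Bit 22 of A is 1, so AND-ing with the mask clears it to 0.
  110010001111110110001100
& 101111111111111111111111
--------------------------
  100010001111110110001100

Answer: 100010001111110110001100 (8977804)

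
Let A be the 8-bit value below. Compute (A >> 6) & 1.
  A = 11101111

Bit 6 is the 7th from the right.
  11101111
   ^
That bit is 1.

Answer: 1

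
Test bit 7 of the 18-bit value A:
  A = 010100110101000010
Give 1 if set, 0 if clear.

Bit 7 is the 8th from the right.
  010100110101000010
            ^
That bit is 0.

Answer: 0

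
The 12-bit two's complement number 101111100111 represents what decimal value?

MSB is 1, so the value is negative. Find the magnitude:
1. Invert bits:  010000011000
2. Add 1:        010000011001  = 1049
3. Apply sign:   -1049

Answer: -1049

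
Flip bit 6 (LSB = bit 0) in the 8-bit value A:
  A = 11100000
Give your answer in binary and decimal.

Mask = 1 << 6 = 01000000
Bit 6 of A is 1; XOR with the mask flips it to 0.
  11100000
^ 01000000
----------
  10100000

Answer: 10100000 (160)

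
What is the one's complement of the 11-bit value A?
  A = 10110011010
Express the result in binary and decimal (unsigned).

Flip each bit (0->1, 1->0):
  10110011010
  01001100101

Answer: 01001100101 (613)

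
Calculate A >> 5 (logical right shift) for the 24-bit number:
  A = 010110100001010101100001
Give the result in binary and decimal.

Logical shift right by 5: drop the bottom 5 bit(s), prepend 5 zero(s) on the left.
  010110100001010101100001  ->  keep [0101101000010101011], discard [00001], prepend 00000
= 000000101101000010101011

Answer: 000000101101000010101011 (184491)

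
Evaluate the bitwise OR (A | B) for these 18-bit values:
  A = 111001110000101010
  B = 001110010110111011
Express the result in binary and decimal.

Apply | to each column (1 where either bit is 1):
  111001110000101010
| 001110010110111011
--------------------
  111111110110111011

Answer: 111111110110111011 (261563)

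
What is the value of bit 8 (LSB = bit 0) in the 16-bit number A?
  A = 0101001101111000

Bit 8 is the 9th from the right.
  0101001101111000
         ^
That bit is 1.

Answer: 1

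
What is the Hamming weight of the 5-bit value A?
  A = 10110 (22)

10110
1-bits at positions (from bit 0 = LSB): 1, 2, 4
Count = 3

Answer: 3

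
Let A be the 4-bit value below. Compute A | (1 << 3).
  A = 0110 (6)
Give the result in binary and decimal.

Mask = 1 << 3 = 1000
Bit 3 of A is 0, so OR-ing with the mask flips it to 1.
  0110
| 1000
------
  1110

Answer: 1110 (14)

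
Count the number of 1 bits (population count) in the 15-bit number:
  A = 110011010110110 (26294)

110011010110110
1-bits at positions (from bit 0 = LSB): 1, 2, 4, 5, 7, 9, 10, 13, 14
Count = 9

Answer: 9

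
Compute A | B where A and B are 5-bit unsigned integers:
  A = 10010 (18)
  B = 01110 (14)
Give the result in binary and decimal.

Apply | to each column (1 where either bit is 1):
  10010
| 01110
-------
  11110

Answer: 11110 (30)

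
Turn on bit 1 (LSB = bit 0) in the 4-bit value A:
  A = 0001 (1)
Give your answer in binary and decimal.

Mask = 1 << 1 = 0010
Bit 1 of A is 0, so OR-ing with the mask flips it to 1.
  0001
| 0010
------
  0011

Answer: 0011 (3)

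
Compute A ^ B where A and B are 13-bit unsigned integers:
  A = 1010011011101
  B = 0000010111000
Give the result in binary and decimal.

Apply ^ to each column (1 where bits differ):
  1010011011101
^ 0000010111000
---------------
  1010001100101

Answer: 1010001100101 (5221)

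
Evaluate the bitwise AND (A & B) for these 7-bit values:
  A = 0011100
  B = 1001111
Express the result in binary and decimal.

Apply & to each column (1 only where both bits are 1):
  0011100
& 1001111
---------
  0001100

Answer: 0001100 (12)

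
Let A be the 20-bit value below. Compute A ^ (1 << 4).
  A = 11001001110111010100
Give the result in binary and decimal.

Mask = 1 << 4 = 00000000000000010000
Bit 4 of A is 1; XOR with the mask flips it to 0.
  11001001110111010100
^ 00000000000000010000
----------------------
  11001001110111000100

Answer: 11001001110111000100 (826820)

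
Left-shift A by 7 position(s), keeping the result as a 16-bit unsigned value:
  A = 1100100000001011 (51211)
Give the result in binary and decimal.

Shift left by 7: drop the top 7 bit(s), append 7 zero(s) on the right.
  1100100000001011  ->  discard [1100100], keep [000001011], append 0000000
= 0000010110000000

Answer: 0000010110000000 (1408)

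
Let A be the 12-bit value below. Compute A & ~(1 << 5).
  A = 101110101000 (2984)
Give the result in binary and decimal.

Mask = ~(1 << 5) = 111111011111
Bit 5 of A is 1, so AND-ing with the mask clears it to 0.
  101110101000
& 111111011111
--------------
  101110001000

Answer: 101110001000 (2952)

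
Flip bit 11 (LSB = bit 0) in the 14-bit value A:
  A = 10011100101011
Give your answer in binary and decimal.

Mask = 1 << 11 = 00100000000000
Bit 11 of A is 0; XOR with the mask flips it to 1.
  10011100101011
^ 00100000000000
----------------
  10111100101011

Answer: 10111100101011 (12075)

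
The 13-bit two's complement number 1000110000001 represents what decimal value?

MSB is 1, so the value is negative. Find the magnitude:
1. Invert bits:  0111001111110
2. Add 1:        0111001111111  = 3711
3. Apply sign:   -3711

Answer: -3711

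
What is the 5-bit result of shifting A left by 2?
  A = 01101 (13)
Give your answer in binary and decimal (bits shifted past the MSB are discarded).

Shift left by 2: drop the top 2 bit(s), append 2 zero(s) on the right.
  01101  ->  discard [01], keep [101], append 00
= 10100

Answer: 10100 (20)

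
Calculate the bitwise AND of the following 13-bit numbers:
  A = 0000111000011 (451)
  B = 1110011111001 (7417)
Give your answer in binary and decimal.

Apply & to each column (1 only where both bits are 1):
  0000111000011
& 1110011111001
---------------
  0000011000001

Answer: 0000011000001 (193)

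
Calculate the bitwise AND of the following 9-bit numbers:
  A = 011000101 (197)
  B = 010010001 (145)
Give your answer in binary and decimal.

Apply & to each column (1 only where both bits are 1):
  011000101
& 010010001
-----------
  010000001

Answer: 010000001 (129)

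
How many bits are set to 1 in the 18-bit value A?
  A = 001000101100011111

001000101100011111
1-bits at positions (from bit 0 = LSB): 0, 1, 2, 3, 4, 8, 9, 11, 15
Count = 9

Answer: 9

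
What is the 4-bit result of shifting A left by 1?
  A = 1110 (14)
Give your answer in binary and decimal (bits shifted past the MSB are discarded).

Shift left by 1: drop the top 1 bit(s), append 1 zero(s) on the right.
  1110  ->  discard [1], keep [110], append 0
= 1100

Answer: 1100 (12)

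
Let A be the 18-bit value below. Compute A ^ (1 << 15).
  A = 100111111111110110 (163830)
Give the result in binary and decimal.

Mask = 1 << 15 = 001000000000000000
Bit 15 of A is 0; XOR with the mask flips it to 1.
  100111111111110110
^ 001000000000000000
--------------------
  101111111111110110

Answer: 101111111111110110 (196598)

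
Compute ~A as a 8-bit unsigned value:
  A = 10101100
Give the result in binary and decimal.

Flip each bit (0->1, 1->0):
  10101100
  01010011

Answer: 01010011 (83)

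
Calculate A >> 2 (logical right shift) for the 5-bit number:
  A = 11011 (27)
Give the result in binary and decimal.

Logical shift right by 2: drop the bottom 2 bit(s), prepend 2 zero(s) on the left.
  11011  ->  keep [110], discard [11], prepend 00
= 00110

Answer: 00110 (6)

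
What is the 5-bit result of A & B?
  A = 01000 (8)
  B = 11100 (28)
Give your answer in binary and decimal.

Apply & to each column (1 only where both bits are 1):
  01000
& 11100
-------
  01000

Answer: 01000 (8)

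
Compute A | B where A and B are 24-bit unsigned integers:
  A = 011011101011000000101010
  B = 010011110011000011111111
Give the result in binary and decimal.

Apply | to each column (1 where either bit is 1):
  011011101011000000101010
| 010011110011000011111111
--------------------------
  011011111011000011111111

Answer: 011011111011000011111111 (7319807)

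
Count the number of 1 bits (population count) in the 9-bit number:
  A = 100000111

100000111
1-bits at positions (from bit 0 = LSB): 0, 1, 2, 8
Count = 4

Answer: 4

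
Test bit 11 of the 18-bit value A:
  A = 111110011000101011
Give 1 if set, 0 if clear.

Bit 11 is the 12th from the right.
  111110011000101011
        ^
That bit is 0.

Answer: 0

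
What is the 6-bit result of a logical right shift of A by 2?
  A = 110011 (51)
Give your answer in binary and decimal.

Logical shift right by 2: drop the bottom 2 bit(s), prepend 2 zero(s) on the left.
  110011  ->  keep [1100], discard [11], prepend 00
= 001100

Answer: 001100 (12)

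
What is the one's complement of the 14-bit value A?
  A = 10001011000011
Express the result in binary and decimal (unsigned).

Flip each bit (0->1, 1->0):
  10001011000011
  01110100111100

Answer: 01110100111100 (7484)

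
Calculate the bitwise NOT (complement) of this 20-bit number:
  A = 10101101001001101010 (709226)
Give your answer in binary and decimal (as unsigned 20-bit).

Flip each bit (0->1, 1->0):
  10101101001001101010
  01010010110110010101

Answer: 01010010110110010101 (339349)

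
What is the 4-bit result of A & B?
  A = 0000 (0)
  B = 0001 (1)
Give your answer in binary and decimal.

Apply & to each column (1 only where both bits are 1):
  0000
& 0001
------
  0000

Answer: 0000 (0)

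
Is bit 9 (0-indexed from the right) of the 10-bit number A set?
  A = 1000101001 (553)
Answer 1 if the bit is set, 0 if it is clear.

Bit 9 is the 10th from the right.
  1000101001
  ^
That bit is 1.

Answer: 1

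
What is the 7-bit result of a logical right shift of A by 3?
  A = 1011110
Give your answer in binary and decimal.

Logical shift right by 3: drop the bottom 3 bit(s), prepend 3 zero(s) on the left.
  1011110  ->  keep [1011], discard [110], prepend 000
= 0001011

Answer: 0001011 (11)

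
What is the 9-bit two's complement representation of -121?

1. Binary of +121:  001111001
2. Invert bits:     110000110
3. Add 1:           110000111

Answer: 110000111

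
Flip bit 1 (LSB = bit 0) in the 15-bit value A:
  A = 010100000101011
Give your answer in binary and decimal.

Mask = 1 << 1 = 000000000000010
Bit 1 of A is 1; XOR with the mask flips it to 0.
  010100000101011
^ 000000000000010
-----------------
  010100000101001

Answer: 010100000101001 (10281)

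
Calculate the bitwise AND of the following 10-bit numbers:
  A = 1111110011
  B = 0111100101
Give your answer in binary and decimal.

Apply & to each column (1 only where both bits are 1):
  1111110011
& 0111100101
------------
  0111100001

Answer: 0111100001 (481)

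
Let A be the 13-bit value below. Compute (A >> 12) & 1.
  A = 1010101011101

Bit 12 is the 13th from the right.
  1010101011101
  ^
That bit is 1.

Answer: 1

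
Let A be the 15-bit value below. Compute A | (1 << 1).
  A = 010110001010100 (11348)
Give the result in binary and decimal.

Mask = 1 << 1 = 000000000000010
Bit 1 of A is 0, so OR-ing with the mask flips it to 1.
  010110001010100
| 000000000000010
-----------------
  010110001010110

Answer: 010110001010110 (11350)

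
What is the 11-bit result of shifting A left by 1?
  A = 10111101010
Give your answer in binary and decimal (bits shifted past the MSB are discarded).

Shift left by 1: drop the top 1 bit(s), append 1 zero(s) on the right.
  10111101010  ->  discard [1], keep [0111101010], append 0
= 01111010100

Answer: 01111010100 (980)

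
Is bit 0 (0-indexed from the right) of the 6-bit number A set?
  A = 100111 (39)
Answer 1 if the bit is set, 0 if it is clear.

Bit 0 is the 1st from the right.
  100111
       ^
That bit is 1.

Answer: 1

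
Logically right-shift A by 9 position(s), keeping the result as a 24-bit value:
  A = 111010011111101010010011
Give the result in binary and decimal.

Logical shift right by 9: drop the bottom 9 bit(s), prepend 9 zero(s) on the left.
  111010011111101010010011  ->  keep [111010011111101], discard [010010011], prepend 000000000
= 000000000111010011111101

Answer: 000000000111010011111101 (29949)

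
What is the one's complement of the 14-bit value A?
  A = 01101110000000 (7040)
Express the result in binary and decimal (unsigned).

Flip each bit (0->1, 1->0):
  01101110000000
  10010001111111

Answer: 10010001111111 (9343)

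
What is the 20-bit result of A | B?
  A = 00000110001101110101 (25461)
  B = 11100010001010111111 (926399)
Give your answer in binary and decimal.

Apply | to each column (1 where either bit is 1):
  00000110001101110101
| 11100010001010111111
----------------------
  11100110001111111111

Answer: 11100110001111111111 (943103)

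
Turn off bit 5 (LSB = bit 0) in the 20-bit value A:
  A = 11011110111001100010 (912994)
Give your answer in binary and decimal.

Mask = ~(1 << 5) = 11111111111111011111
Bit 5 of A is 1, so AND-ing with the mask clears it to 0.
  11011110111001100010
& 11111111111111011111
----------------------
  11011110111001000010

Answer: 11011110111001000010 (912962)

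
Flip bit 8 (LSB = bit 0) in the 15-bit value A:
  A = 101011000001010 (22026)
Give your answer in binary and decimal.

Mask = 1 << 8 = 000000100000000
Bit 8 of A is 0; XOR with the mask flips it to 1.
  101011000001010
^ 000000100000000
-----------------
  101011100001010

Answer: 101011100001010 (22282)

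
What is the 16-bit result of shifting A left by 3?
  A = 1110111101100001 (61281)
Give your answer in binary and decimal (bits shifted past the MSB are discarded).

Shift left by 3: drop the top 3 bit(s), append 3 zero(s) on the right.
  1110111101100001  ->  discard [111], keep [0111101100001], append 000
= 0111101100001000

Answer: 0111101100001000 (31496)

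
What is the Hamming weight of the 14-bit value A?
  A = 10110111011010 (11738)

10110111011010
1-bits at positions (from bit 0 = LSB): 1, 3, 4, 6, 7, 8, 10, 11, 13
Count = 9

Answer: 9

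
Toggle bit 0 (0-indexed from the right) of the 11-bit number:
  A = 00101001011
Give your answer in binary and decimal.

Mask = 1 << 0 = 00000000001
Bit 0 of A is 1; XOR with the mask flips it to 0.
  00101001011
^ 00000000001
-------------
  00101001010

Answer: 00101001010 (330)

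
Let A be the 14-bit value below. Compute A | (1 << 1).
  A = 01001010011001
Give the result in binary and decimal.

Mask = 1 << 1 = 00000000000010
Bit 1 of A is 0, so OR-ing with the mask flips it to 1.
  01001010011001
| 00000000000010
----------------
  01001010011011

Answer: 01001010011011 (4763)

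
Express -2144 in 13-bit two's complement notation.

1. Binary of +2144:  0100001100000
2. Invert bits:     1011110011111
3. Add 1:           1011110100000

Answer: 1011110100000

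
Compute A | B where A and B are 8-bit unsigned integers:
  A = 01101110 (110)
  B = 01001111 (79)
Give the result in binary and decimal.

Apply | to each column (1 where either bit is 1):
  01101110
| 01001111
----------
  01101111

Answer: 01101111 (111)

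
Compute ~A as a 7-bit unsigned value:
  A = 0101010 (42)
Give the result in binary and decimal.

Flip each bit (0->1, 1->0):
  0101010
  1010101

Answer: 1010101 (85)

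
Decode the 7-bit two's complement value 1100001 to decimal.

MSB is 1, so the value is negative. Find the magnitude:
1. Invert bits:  0011110
2. Add 1:        0011111  = 31
3. Apply sign:   -31

Answer: -31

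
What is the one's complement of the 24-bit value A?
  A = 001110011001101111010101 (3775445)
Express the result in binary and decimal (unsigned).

Flip each bit (0->1, 1->0):
  001110011001101111010101
  110001100110010000101010

Answer: 110001100110010000101010 (13001770)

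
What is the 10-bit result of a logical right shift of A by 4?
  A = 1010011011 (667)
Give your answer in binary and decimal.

Logical shift right by 4: drop the bottom 4 bit(s), prepend 4 zero(s) on the left.
  1010011011  ->  keep [101001], discard [1011], prepend 0000
= 0000101001

Answer: 0000101001 (41)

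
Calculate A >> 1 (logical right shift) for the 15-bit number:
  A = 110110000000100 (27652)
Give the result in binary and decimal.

Logical shift right by 1: drop the bottom 1 bit(s), prepend 1 zero(s) on the left.
  110110000000100  ->  keep [11011000000010], discard [0], prepend 0
= 011011000000010

Answer: 011011000000010 (13826)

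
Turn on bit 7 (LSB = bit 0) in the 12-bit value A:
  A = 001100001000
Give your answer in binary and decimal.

Mask = 1 << 7 = 000010000000
Bit 7 of A is 0, so OR-ing with the mask flips it to 1.
  001100001000
| 000010000000
--------------
  001110001000

Answer: 001110001000 (904)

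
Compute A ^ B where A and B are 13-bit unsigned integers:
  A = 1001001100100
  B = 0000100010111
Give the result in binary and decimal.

Apply ^ to each column (1 where bits differ):
  1001001100100
^ 0000100010111
---------------
  1001101110011

Answer: 1001101110011 (4979)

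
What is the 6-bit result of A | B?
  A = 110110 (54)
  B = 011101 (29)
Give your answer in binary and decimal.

Apply | to each column (1 where either bit is 1):
  110110
| 011101
--------
  111111

Answer: 111111 (63)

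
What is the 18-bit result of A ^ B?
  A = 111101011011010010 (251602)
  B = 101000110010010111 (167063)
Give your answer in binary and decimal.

Apply ^ to each column (1 where bits differ):
  111101011011010010
^ 101000110010010111
--------------------
  010101101001000101

Answer: 010101101001000101 (88645)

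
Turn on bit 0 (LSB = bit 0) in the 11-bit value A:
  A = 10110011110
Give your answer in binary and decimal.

Mask = 1 << 0 = 00000000001
Bit 0 of A is 0, so OR-ing with the mask flips it to 1.
  10110011110
| 00000000001
-------------
  10110011111

Answer: 10110011111 (1439)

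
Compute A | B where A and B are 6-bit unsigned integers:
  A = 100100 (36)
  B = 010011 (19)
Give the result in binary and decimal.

Apply | to each column (1 where either bit is 1):
  100100
| 010011
--------
  110111

Answer: 110111 (55)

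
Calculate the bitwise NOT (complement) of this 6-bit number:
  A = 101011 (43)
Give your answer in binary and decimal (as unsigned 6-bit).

Flip each bit (0->1, 1->0):
  101011
  010100

Answer: 010100 (20)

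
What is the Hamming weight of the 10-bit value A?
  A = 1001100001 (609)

1001100001
1-bits at positions (from bit 0 = LSB): 0, 5, 6, 9
Count = 4

Answer: 4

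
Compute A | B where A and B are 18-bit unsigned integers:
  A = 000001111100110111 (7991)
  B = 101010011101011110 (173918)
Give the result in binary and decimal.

Apply | to each column (1 where either bit is 1):
  000001111100110111
| 101010011101011110
--------------------
  101011111101111111

Answer: 101011111101111111 (180095)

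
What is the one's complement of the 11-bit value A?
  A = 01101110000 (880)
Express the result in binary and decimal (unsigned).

Flip each bit (0->1, 1->0):
  01101110000
  10010001111

Answer: 10010001111 (1167)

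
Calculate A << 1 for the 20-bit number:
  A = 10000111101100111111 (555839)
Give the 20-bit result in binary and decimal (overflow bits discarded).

Shift left by 1: drop the top 1 bit(s), append 1 zero(s) on the right.
  10000111101100111111  ->  discard [1], keep [0000111101100111111], append 0
= 00001111011001111110

Answer: 00001111011001111110 (63102)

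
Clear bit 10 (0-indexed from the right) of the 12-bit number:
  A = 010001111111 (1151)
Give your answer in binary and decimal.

Mask = ~(1 << 10) = 101111111111
Bit 10 of A is 1, so AND-ing with the mask clears it to 0.
  010001111111
& 101111111111
--------------
  000001111111

Answer: 000001111111 (127)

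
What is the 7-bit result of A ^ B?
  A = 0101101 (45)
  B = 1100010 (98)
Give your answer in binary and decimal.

Apply ^ to each column (1 where bits differ):
  0101101
^ 1100010
---------
  1001111

Answer: 1001111 (79)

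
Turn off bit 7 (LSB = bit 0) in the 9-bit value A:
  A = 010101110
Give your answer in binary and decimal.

Mask = ~(1 << 7) = 101111111
Bit 7 of A is 1, so AND-ing with the mask clears it to 0.
  010101110
& 101111111
-----------
  000101110

Answer: 000101110 (46)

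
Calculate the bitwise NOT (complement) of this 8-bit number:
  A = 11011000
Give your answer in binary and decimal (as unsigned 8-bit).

Flip each bit (0->1, 1->0):
  11011000
  00100111

Answer: 00100111 (39)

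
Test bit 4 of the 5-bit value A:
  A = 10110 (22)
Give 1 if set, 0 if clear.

Bit 4 is the 5th from the right.
  10110
  ^
That bit is 1.

Answer: 1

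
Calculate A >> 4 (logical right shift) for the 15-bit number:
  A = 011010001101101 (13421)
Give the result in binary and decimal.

Logical shift right by 4: drop the bottom 4 bit(s), prepend 4 zero(s) on the left.
  011010001101101  ->  keep [01101000110], discard [1101], prepend 0000
= 000001101000110

Answer: 000001101000110 (838)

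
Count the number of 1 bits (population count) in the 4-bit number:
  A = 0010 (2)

0010
1-bits at positions (from bit 0 = LSB): 1
Count = 1

Answer: 1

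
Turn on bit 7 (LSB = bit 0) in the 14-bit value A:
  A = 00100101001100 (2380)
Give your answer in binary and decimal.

Mask = 1 << 7 = 00000010000000
Bit 7 of A is 0, so OR-ing with the mask flips it to 1.
  00100101001100
| 00000010000000
----------------
  00100111001100

Answer: 00100111001100 (2508)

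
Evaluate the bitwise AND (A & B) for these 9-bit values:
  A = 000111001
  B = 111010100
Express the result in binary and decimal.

Apply & to each column (1 only where both bits are 1):
  000111001
& 111010100
-----------
  000010000

Answer: 000010000 (16)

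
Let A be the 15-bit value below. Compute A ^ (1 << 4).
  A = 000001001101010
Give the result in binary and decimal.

Mask = 1 << 4 = 000000000010000
Bit 4 of A is 0; XOR with the mask flips it to 1.
  000001001101010
^ 000000000010000
-----------------
  000001001111010

Answer: 000001001111010 (634)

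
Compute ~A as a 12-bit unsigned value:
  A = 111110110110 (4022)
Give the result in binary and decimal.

Flip each bit (0->1, 1->0):
  111110110110
  000001001001

Answer: 000001001001 (73)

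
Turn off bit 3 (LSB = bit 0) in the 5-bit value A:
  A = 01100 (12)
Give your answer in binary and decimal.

Mask = ~(1 << 3) = 10111
Bit 3 of A is 1, so AND-ing with the mask clears it to 0.
  01100
& 10111
-------
  00100

Answer: 00100 (4)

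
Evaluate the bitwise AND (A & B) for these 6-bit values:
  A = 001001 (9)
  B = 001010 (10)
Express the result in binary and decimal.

Apply & to each column (1 only where both bits are 1):
  001001
& 001010
--------
  001000

Answer: 001000 (8)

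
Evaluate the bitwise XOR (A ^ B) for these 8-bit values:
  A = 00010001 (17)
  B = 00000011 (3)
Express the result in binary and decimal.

Apply ^ to each column (1 where bits differ):
  00010001
^ 00000011
----------
  00010010

Answer: 00010010 (18)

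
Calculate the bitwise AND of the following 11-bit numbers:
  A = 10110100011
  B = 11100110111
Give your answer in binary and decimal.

Apply & to each column (1 only where both bits are 1):
  10110100011
& 11100110111
-------------
  10100100011

Answer: 10100100011 (1315)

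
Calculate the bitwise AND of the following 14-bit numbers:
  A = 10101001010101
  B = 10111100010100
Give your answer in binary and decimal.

Apply & to each column (1 only where both bits are 1):
  10101001010101
& 10111100010100
----------------
  10101000010100

Answer: 10101000010100 (10772)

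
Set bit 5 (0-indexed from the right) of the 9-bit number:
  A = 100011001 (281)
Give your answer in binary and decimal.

Mask = 1 << 5 = 000100000
Bit 5 of A is 0, so OR-ing with the mask flips it to 1.
  100011001
| 000100000
-----------
  100111001

Answer: 100111001 (313)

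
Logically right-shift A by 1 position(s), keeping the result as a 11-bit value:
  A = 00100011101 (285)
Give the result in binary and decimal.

Logical shift right by 1: drop the bottom 1 bit(s), prepend 1 zero(s) on the left.
  00100011101  ->  keep [0010001110], discard [1], prepend 0
= 00010001110

Answer: 00010001110 (142)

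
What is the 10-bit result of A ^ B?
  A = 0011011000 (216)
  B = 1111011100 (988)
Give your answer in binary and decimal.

Apply ^ to each column (1 where bits differ):
  0011011000
^ 1111011100
------------
  1100000100

Answer: 1100000100 (772)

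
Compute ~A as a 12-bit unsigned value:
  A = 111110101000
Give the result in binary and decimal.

Flip each bit (0->1, 1->0):
  111110101000
  000001010111

Answer: 000001010111 (87)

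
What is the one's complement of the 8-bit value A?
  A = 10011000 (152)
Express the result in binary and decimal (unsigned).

Flip each bit (0->1, 1->0):
  10011000
  01100111

Answer: 01100111 (103)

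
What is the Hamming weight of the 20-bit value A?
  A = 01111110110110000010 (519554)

01111110110110000010
1-bits at positions (from bit 0 = LSB): 1, 7, 8, 10, 11, 13, 14, 15, 16, 17, 18
Count = 11

Answer: 11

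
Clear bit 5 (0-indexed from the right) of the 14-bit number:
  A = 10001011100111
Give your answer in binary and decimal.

Mask = ~(1 << 5) = 11111111011111
Bit 5 of A is 1, so AND-ing with the mask clears it to 0.
  10001011100111
& 11111111011111
----------------
  10001011000111

Answer: 10001011000111 (8903)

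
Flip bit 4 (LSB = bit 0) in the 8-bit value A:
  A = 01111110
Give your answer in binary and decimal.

Mask = 1 << 4 = 00010000
Bit 4 of A is 1; XOR with the mask flips it to 0.
  01111110
^ 00010000
----------
  01101110

Answer: 01101110 (110)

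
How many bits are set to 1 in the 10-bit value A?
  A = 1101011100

1101011100
1-bits at positions (from bit 0 = LSB): 2, 3, 4, 6, 8, 9
Count = 6

Answer: 6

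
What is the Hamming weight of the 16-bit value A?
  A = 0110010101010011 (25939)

0110010101010011
1-bits at positions (from bit 0 = LSB): 0, 1, 4, 6, 8, 10, 13, 14
Count = 8

Answer: 8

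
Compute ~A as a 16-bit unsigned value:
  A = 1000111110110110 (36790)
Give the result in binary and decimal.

Flip each bit (0->1, 1->0):
  1000111110110110
  0111000001001001

Answer: 0111000001001001 (28745)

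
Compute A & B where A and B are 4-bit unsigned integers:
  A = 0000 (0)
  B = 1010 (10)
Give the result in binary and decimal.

Apply & to each column (1 only where both bits are 1):
  0000
& 1010
------
  0000

Answer: 0000 (0)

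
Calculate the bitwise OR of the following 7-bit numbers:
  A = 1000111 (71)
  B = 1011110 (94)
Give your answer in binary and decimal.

Apply | to each column (1 where either bit is 1):
  1000111
| 1011110
---------
  1011111

Answer: 1011111 (95)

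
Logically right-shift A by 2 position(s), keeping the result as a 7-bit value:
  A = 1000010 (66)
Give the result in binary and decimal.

Logical shift right by 2: drop the bottom 2 bit(s), prepend 2 zero(s) on the left.
  1000010  ->  keep [10000], discard [10], prepend 00
= 0010000

Answer: 0010000 (16)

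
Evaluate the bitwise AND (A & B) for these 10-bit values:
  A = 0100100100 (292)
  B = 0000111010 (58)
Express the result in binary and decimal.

Apply & to each column (1 only where both bits are 1):
  0100100100
& 0000111010
------------
  0000100000

Answer: 0000100000 (32)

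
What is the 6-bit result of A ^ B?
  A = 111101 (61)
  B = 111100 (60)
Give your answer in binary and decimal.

Apply ^ to each column (1 where bits differ):
  111101
^ 111100
--------
  000001

Answer: 000001 (1)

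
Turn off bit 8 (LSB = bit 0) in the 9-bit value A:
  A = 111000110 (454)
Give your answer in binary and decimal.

Mask = ~(1 << 8) = 011111111
Bit 8 of A is 1, so AND-ing with the mask clears it to 0.
  111000110
& 011111111
-----------
  011000110

Answer: 011000110 (198)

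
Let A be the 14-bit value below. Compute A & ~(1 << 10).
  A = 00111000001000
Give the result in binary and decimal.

Mask = ~(1 << 10) = 11101111111111
Bit 10 of A is 1, so AND-ing with the mask clears it to 0.
  00111000001000
& 11101111111111
----------------
  00101000001000

Answer: 00101000001000 (2568)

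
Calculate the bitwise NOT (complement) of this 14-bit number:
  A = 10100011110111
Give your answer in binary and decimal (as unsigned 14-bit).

Flip each bit (0->1, 1->0):
  10100011110111
  01011100001000

Answer: 01011100001000 (5896)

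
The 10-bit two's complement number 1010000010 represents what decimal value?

MSB is 1, so the value is negative. Find the magnitude:
1. Invert bits:  0101111101
2. Add 1:        0101111110  = 382
3. Apply sign:   -382

Answer: -382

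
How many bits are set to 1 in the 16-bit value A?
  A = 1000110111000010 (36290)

1000110111000010
1-bits at positions (from bit 0 = LSB): 1, 6, 7, 8, 10, 11, 15
Count = 7

Answer: 7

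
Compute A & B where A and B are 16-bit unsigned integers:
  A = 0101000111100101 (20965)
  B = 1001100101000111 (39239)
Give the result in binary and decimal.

Apply & to each column (1 only where both bits are 1):
  0101000111100101
& 1001100101000111
------------------
  0001000101000101

Answer: 0001000101000101 (4421)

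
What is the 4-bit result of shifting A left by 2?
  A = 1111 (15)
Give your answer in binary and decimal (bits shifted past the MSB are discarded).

Shift left by 2: drop the top 2 bit(s), append 2 zero(s) on the right.
  1111  ->  discard [11], keep [11], append 00
= 1100

Answer: 1100 (12)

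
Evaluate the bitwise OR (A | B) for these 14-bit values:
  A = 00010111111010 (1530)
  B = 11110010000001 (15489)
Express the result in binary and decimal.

Apply | to each column (1 where either bit is 1):
  00010111111010
| 11110010000001
----------------
  11110111111011

Answer: 11110111111011 (15867)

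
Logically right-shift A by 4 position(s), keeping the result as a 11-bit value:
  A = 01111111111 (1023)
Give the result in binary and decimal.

Logical shift right by 4: drop the bottom 4 bit(s), prepend 4 zero(s) on the left.
  01111111111  ->  keep [0111111], discard [1111], prepend 0000
= 00000111111

Answer: 00000111111 (63)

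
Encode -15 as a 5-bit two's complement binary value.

1. Binary of +15:  01111
2. Invert bits:     10000
3. Add 1:           10001

Answer: 10001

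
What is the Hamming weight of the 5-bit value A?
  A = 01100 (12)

01100
1-bits at positions (from bit 0 = LSB): 2, 3
Count = 2

Answer: 2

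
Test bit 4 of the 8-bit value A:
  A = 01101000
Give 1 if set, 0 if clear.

Bit 4 is the 5th from the right.
  01101000
     ^
That bit is 0.

Answer: 0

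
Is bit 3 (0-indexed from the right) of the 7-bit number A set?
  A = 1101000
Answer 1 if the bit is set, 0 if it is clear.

Bit 3 is the 4th from the right.
  1101000
     ^
That bit is 1.

Answer: 1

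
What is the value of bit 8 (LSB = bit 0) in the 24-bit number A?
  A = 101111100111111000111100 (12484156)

Bit 8 is the 9th from the right.
  101111100111111000111100
                 ^
That bit is 0.

Answer: 0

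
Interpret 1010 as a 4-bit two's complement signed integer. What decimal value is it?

MSB is 1, so the value is negative. Find the magnitude:
1. Invert bits:  0101
2. Add 1:        0110  = 6
3. Apply sign:   -6

Answer: -6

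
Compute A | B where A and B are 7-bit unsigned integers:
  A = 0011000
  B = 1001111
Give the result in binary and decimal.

Apply | to each column (1 where either bit is 1):
  0011000
| 1001111
---------
  1011111

Answer: 1011111 (95)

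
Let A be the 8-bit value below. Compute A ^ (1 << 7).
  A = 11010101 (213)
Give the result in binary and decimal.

Mask = 1 << 7 = 10000000
Bit 7 of A is 1; XOR with the mask flips it to 0.
  11010101
^ 10000000
----------
  01010101

Answer: 01010101 (85)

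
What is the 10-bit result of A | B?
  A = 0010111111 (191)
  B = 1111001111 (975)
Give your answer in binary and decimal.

Apply | to each column (1 where either bit is 1):
  0010111111
| 1111001111
------------
  1111111111

Answer: 1111111111 (1023)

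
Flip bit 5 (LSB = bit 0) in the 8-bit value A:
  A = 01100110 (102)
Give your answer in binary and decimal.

Mask = 1 << 5 = 00100000
Bit 5 of A is 1; XOR with the mask flips it to 0.
  01100110
^ 00100000
----------
  01000110

Answer: 01000110 (70)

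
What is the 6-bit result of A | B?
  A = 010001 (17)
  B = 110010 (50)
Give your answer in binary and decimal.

Apply | to each column (1 where either bit is 1):
  010001
| 110010
--------
  110011

Answer: 110011 (51)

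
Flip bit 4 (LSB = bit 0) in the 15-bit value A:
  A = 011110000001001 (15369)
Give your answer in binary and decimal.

Mask = 1 << 4 = 000000000010000
Bit 4 of A is 0; XOR with the mask flips it to 1.
  011110000001001
^ 000000000010000
-----------------
  011110000011001

Answer: 011110000011001 (15385)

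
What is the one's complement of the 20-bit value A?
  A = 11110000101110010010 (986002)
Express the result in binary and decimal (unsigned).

Flip each bit (0->1, 1->0):
  11110000101110010010
  00001111010001101101

Answer: 00001111010001101101 (62573)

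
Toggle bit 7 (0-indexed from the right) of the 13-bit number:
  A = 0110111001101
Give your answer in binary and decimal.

Mask = 1 << 7 = 0000010000000
Bit 7 of A is 1; XOR with the mask flips it to 0.
  0110111001101
^ 0000010000000
---------------
  0110101001101

Answer: 0110101001101 (3405)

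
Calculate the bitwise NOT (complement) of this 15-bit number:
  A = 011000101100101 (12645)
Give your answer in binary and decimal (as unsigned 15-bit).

Flip each bit (0->1, 1->0):
  011000101100101
  100111010011010

Answer: 100111010011010 (20122)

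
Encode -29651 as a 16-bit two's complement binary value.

1. Binary of +29651:  0111001111010011
2. Invert bits:     1000110000101100
3. Add 1:           1000110000101101

Answer: 1000110000101101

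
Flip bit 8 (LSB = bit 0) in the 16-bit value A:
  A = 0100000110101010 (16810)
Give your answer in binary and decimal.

Mask = 1 << 8 = 0000000100000000
Bit 8 of A is 1; XOR with the mask flips it to 0.
  0100000110101010
^ 0000000100000000
------------------
  0100000010101010

Answer: 0100000010101010 (16554)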